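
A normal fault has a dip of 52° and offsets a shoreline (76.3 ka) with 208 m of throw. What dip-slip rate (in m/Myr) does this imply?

dip-slip = throw / sin(dip) = 208 m / sin(52°) = 264 m
rate = 264 m / 76.3 ka = 0.00346 m/yr = 3460 m/Myr

3460 m/Myr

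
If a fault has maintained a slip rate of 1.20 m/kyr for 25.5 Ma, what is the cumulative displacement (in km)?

30.6 km

slip = rate × time = 1.20 m/kyr × 25.5 Ma = 30600 m = 30.6 km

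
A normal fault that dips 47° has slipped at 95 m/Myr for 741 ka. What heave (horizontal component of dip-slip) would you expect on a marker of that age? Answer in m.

48 m

dip-slip = rate × time = 95 m/Myr × 741 ka = 70.40 m
heave = dip-slip × cos(dip) = 70.40 × cos(47°) = 48 m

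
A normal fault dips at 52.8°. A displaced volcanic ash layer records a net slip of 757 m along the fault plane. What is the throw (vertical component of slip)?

throw = dip-slip × sin(dip) = 757 m × sin(52.8°) = 603 m

603 m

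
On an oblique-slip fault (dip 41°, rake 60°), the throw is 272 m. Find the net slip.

dip-slip = throw / sin(dip) = 272 / sin(41°) = 414.6 m
net slip = dip-slip / sin(rake) = 414.6 / sin(60°) = 479 m

479 m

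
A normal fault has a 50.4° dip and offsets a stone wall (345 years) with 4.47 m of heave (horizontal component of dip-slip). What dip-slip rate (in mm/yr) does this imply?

20.3 mm/yr

dip-slip = heave / cos(dip) = 4.47 m / cos(50.4°) = 7.013 m
rate = 7.013 m / 345 years = 0.0203 m/yr = 20.3 mm/yr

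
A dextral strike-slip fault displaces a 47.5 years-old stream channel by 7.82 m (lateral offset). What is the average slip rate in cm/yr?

16.5 cm/yr

rate = 7.82 m / 47.5 years = 0.165 m/yr = 16.5 cm/yr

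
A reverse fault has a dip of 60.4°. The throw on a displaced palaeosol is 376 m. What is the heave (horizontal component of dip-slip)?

heave = throw / tan(dip) = 376 / tan(60.4°) = 214 m

214 m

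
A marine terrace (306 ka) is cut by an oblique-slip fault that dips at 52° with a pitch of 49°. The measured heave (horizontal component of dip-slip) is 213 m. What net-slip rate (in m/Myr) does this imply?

dip-slip = heave / cos(dip) = 213 / cos(52°) = 346 m
net slip = dip-slip / sin(rake) = 346 / sin(49°) = 458.4 m
rate = 458.4 m / 306 ka = 0.00150 m/yr = 1500 m/Myr

1500 m/Myr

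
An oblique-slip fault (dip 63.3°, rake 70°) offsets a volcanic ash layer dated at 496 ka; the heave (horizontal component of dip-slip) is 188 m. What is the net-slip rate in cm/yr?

0.0898 cm/yr

dip-slip = heave / cos(dip) = 188 / cos(63.3°) = 418.4 m
net slip = dip-slip / sin(rake) = 418.4 / sin(70°) = 445.3 m
rate = 445.3 m / 496 ka = 0.000898 m/yr = 0.0898 cm/yr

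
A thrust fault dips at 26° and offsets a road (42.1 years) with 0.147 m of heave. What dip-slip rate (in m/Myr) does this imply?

dip-slip = heave / cos(dip) = 0.147 m / cos(26°) = 0.1636 m
rate = 0.1636 m / 42.1 years = 0.00388 m/yr = 3880 m/Myr

3880 m/Myr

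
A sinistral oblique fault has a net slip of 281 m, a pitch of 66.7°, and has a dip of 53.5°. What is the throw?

207 m

dip-slip = net slip × sin(rake) = 281 m × sin(66.7°) = 258.1 m
throw = dip-slip × sin(dip) = 258.1 × sin(53.5°) = 207 m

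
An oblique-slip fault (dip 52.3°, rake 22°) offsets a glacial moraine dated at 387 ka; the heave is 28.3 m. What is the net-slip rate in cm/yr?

0.0319 cm/yr

dip-slip = heave / cos(dip) = 28.3 / cos(52.3°) = 46.28 m
net slip = dip-slip / sin(rake) = 46.28 / sin(22°) = 123.5 m
rate = 123.5 m / 387 ka = 0.000319 m/yr = 0.0319 cm/yr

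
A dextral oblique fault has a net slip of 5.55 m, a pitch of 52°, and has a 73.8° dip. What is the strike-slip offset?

3.42 m

strike-slip = net slip × cos(rake) = 5.55 m × cos(52°) = 3.42 m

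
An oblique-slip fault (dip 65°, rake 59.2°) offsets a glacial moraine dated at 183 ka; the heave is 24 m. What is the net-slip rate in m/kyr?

dip-slip = heave / cos(dip) = 24 / cos(65°) = 56.79 m
net slip = dip-slip / sin(rake) = 56.79 / sin(59.2°) = 66.11 m
rate = 66.11 m / 183 ka = 0.000361 m/yr = 0.361 m/kyr

0.361 m/kyr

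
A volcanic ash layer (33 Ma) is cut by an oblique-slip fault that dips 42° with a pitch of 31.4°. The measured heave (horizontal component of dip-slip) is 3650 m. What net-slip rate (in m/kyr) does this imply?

dip-slip = heave / cos(dip) = 3650 / cos(42°) = 4912 m
net slip = dip-slip / sin(rake) = 4912 / sin(31.4°) = 9427 m
rate = 9427 m / 33 Ma = 0.000286 m/yr = 0.286 m/kyr

0.286 m/kyr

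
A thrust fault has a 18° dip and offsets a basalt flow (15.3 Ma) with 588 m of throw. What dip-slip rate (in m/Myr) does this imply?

124 m/Myr

dip-slip = throw / sin(dip) = 588 m / sin(18°) = 1903 m
rate = 1903 m / 15.3 Ma = 0.000124 m/yr = 124 m/Myr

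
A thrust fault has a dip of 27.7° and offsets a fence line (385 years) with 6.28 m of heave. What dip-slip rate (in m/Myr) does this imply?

18400 m/Myr

dip-slip = heave / cos(dip) = 6.28 m / cos(27.7°) = 7.093 m
rate = 7.093 m / 385 years = 0.0184 m/yr = 18400 m/Myr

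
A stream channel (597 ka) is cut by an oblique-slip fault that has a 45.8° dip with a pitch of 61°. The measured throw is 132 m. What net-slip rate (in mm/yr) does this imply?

0.353 mm/yr

dip-slip = throw / sin(dip) = 132 / sin(45.8°) = 184.1 m
net slip = dip-slip / sin(rake) = 184.1 / sin(61°) = 210.5 m
rate = 210.5 m / 597 ka = 0.000353 m/yr = 0.353 mm/yr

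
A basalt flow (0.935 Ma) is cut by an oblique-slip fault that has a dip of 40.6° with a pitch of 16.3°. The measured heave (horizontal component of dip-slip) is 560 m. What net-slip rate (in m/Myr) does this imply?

dip-slip = heave / cos(dip) = 560 / cos(40.6°) = 737.5 m
net slip = dip-slip / sin(rake) = 737.5 / sin(16.3°) = 2628 m
rate = 2628 m / 0.935 Ma = 0.00281 m/yr = 2810 m/Myr

2810 m/Myr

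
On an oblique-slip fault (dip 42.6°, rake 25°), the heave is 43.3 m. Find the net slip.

139 m

dip-slip = heave / cos(dip) = 43.3 / cos(42.6°) = 58.82 m
net slip = dip-slip / sin(rake) = 58.82 / sin(25°) = 139 m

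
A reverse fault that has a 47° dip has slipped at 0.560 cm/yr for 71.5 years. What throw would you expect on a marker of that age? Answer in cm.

29.3 cm

dip-slip = rate × time = 0.560 cm/yr × 71.5 years = 0.4004 m
throw = dip-slip × sin(dip) = 0.4004 × sin(47°) = 0.293 m = 29.3 cm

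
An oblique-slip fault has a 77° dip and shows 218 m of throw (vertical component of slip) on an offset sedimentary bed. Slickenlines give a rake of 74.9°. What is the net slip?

232 m

dip-slip = throw / sin(dip) = 218 / sin(77°) = 223.7 m
net slip = dip-slip / sin(rake) = 223.7 / sin(74.9°) = 232 m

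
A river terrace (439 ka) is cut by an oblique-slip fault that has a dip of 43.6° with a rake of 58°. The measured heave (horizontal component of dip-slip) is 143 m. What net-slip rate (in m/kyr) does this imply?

0.530 m/kyr

dip-slip = heave / cos(dip) = 143 / cos(43.6°) = 197.5 m
net slip = dip-slip / sin(rake) = 197.5 / sin(58°) = 232.8 m
rate = 232.8 m / 439 ka = 0.000530 m/yr = 0.530 m/kyr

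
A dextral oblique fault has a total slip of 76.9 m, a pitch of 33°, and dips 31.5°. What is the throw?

dip-slip = net slip × sin(rake) = 76.9 m × sin(33°) = 41.88 m
throw = dip-slip × sin(dip) = 41.88 × sin(31.5°) = 21.9 m

21.9 m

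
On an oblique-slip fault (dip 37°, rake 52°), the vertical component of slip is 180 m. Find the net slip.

380 m

dip-slip = throw / sin(dip) = 180 / sin(37°) = 299.1 m
net slip = dip-slip / sin(rake) = 299.1 / sin(52°) = 380 m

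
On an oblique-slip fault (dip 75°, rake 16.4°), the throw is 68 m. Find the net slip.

dip-slip = throw / sin(dip) = 68 / sin(75°) = 70.40 m
net slip = dip-slip / sin(rake) = 70.40 / sin(16.4°) = 249 m

249 m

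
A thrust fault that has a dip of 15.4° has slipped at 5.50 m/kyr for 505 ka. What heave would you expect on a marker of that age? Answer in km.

dip-slip = rate × time = 5.50 m/kyr × 505 ka = 2778 m
heave = dip-slip × cos(dip) = 2778 × cos(15.4°) = 2680 m = 2.68 km

2.68 km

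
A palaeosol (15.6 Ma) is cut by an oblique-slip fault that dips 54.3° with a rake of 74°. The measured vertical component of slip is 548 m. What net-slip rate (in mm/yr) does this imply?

0.0450 mm/yr

dip-slip = throw / sin(dip) = 548 / sin(54.3°) = 674.8 m
net slip = dip-slip / sin(rake) = 674.8 / sin(74°) = 702 m
rate = 702 m / 15.6 Ma = 0.0000450 m/yr = 0.0450 mm/yr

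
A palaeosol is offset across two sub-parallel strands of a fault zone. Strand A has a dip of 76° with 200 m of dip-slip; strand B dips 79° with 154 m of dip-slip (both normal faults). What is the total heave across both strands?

heave_A = 200 × cos(76°) = 48.38 m
heave_B = 154 × cos(79°) = 29.38 m
total = 48.38 + 29.38 = 77.8 m

77.8 m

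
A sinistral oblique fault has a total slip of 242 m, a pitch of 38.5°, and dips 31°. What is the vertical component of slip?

dip-slip = net slip × sin(rake) = 242 m × sin(38.5°) = 150.6 m
throw = dip-slip × sin(dip) = 150.6 × sin(31°) = 77.6 m

77.6 m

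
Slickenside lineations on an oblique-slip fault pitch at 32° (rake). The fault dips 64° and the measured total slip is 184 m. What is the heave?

dip-slip = net slip × sin(rake) = 184 m × sin(32°) = 97.51 m
heave = dip-slip × cos(dip) = 97.51 × cos(64°) = 42.7 m

42.7 m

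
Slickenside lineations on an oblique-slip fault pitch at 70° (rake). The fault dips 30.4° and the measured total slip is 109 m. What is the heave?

88.3 m

dip-slip = net slip × sin(rake) = 109 m × sin(70°) = 102.4 m
heave = dip-slip × cos(dip) = 102.4 × cos(30.4°) = 88.3 m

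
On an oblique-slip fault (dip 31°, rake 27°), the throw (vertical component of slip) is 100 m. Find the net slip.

428 m

dip-slip = throw / sin(dip) = 100 / sin(31°) = 194.2 m
net slip = dip-slip / sin(rake) = 194.2 / sin(27°) = 428 m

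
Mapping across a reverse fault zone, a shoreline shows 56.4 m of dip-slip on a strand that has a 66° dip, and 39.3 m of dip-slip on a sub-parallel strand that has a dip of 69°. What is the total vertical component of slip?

throw_A = 56.4 × sin(66°) = 51.52 m
throw_B = 39.3 × sin(69°) = 36.69 m
total = 51.52 + 36.69 = 88.2 m

88.2 m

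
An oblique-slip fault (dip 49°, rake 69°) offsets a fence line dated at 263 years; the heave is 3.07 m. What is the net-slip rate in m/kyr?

19.1 m/kyr

dip-slip = heave / cos(dip) = 3.07 / cos(49°) = 4.679 m
net slip = dip-slip / sin(rake) = 4.679 / sin(69°) = 5.012 m
rate = 5.012 m / 263 years = 0.0191 m/yr = 19.1 m/kyr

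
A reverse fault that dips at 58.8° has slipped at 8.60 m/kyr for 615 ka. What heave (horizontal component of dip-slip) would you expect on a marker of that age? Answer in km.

dip-slip = rate × time = 8.60 m/kyr × 615 ka = 5289 m
heave = dip-slip × cos(dip) = 5289 × cos(58.8°) = 2740 m = 2.74 km

2.74 km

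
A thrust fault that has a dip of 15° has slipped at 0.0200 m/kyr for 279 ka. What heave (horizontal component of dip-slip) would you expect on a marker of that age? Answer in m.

dip-slip = rate × time = 0.0200 m/kyr × 279 ka = 5.580 m
heave = dip-slip × cos(dip) = 5.580 × cos(15°) = 5.39 m

5.39 m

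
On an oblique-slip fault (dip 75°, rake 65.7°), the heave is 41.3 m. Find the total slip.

dip-slip = heave / cos(dip) = 41.3 / cos(75°) = 159.6 m
net slip = dip-slip / sin(rake) = 159.6 / sin(65.7°) = 175 m

175 m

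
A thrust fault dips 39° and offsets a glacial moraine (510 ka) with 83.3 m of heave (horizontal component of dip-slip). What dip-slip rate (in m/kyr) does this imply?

0.210 m/kyr

dip-slip = heave / cos(dip) = 83.3 m / cos(39°) = 107.2 m
rate = 107.2 m / 510 ka = 0.000210 m/yr = 0.210 m/kyr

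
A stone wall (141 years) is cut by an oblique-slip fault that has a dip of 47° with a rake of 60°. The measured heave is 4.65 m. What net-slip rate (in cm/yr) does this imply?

dip-slip = heave / cos(dip) = 4.65 / cos(47°) = 6.818 m
net slip = dip-slip / sin(rake) = 6.818 / sin(60°) = 7.873 m
rate = 7.873 m / 141 years = 0.0558 m/yr = 5.58 cm/yr

5.58 cm/yr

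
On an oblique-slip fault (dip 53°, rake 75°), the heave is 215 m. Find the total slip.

370 m

dip-slip = heave / cos(dip) = 215 / cos(53°) = 357.3 m
net slip = dip-slip / sin(rake) = 357.3 / sin(75°) = 370 m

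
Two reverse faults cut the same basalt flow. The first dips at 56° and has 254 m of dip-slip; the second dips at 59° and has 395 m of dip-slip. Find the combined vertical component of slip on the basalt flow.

throw_A = 254 × sin(56°) = 210.6 m
throw_B = 395 × sin(59°) = 338.6 m
total = 210.6 + 338.6 = 549 m

549 m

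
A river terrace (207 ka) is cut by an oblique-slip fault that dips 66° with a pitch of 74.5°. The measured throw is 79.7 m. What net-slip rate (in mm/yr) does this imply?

0.437 mm/yr

dip-slip = throw / sin(dip) = 79.7 / sin(66°) = 87.24 m
net slip = dip-slip / sin(rake) = 87.24 / sin(74.5°) = 90.54 m
rate = 90.54 m / 207 ka = 0.000437 m/yr = 0.437 mm/yr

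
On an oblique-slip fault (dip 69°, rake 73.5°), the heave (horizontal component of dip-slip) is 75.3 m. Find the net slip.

219 m

dip-slip = heave / cos(dip) = 75.3 / cos(69°) = 210.1 m
net slip = dip-slip / sin(rake) = 210.1 / sin(73.5°) = 219 m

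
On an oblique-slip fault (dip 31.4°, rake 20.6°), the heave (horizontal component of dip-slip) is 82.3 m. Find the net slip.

dip-slip = heave / cos(dip) = 82.3 / cos(31.4°) = 96.42 m
net slip = dip-slip / sin(rake) = 96.42 / sin(20.6°) = 274 m

274 m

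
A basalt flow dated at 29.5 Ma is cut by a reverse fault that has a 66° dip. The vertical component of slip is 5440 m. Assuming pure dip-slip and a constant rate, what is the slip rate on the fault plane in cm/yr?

0.0202 cm/yr

dip-slip = throw / sin(dip) = 5440 m / sin(66°) = 5955 m
rate = 5955 m / 29.5 Ma = 0.000202 m/yr = 0.0202 cm/yr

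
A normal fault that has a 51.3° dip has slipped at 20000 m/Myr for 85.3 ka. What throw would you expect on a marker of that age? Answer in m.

1330 m

dip-slip = rate × time = 20000 m/Myr × 85.3 ka = 1706 m
throw = dip-slip × sin(dip) = 1706 × sin(51.3°) = 1330 m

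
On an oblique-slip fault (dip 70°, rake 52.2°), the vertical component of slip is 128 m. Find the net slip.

dip-slip = throw / sin(dip) = 128 / sin(70°) = 136.2 m
net slip = dip-slip / sin(rake) = 136.2 / sin(52.2°) = 172 m

172 m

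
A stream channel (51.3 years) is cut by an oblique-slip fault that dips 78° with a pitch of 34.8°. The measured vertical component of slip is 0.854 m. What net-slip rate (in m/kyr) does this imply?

29.8 m/kyr

dip-slip = throw / sin(dip) = 0.854 / sin(78°) = 0.8731 m
net slip = dip-slip / sin(rake) = 0.8731 / sin(34.8°) = 1.530 m
rate = 1.530 m / 51.3 years = 0.0298 m/yr = 29.8 m/kyr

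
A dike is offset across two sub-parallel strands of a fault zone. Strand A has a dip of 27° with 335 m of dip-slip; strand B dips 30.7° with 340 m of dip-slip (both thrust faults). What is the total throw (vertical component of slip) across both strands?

throw_A = 335 × sin(27°) = 152.1 m
throw_B = 340 × sin(30.7°) = 173.6 m
total = 152.1 + 173.6 = 326 m

326 m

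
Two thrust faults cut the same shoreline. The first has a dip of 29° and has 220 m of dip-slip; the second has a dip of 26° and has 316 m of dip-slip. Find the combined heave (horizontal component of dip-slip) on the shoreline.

476 m

heave_A = 220 × cos(29°) = 192.4 m
heave_B = 316 × cos(26°) = 284 m
total = 192.4 + 284 = 476 m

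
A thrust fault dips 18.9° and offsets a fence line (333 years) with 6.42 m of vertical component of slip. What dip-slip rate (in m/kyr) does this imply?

59.5 m/kyr

dip-slip = throw / sin(dip) = 6.42 m / sin(18.9°) = 19.82 m
rate = 19.82 m / 333 years = 0.0595 m/yr = 59.5 m/kyr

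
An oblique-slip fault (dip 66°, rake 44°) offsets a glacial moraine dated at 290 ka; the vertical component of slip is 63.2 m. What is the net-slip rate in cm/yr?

dip-slip = throw / sin(dip) = 63.2 / sin(66°) = 69.18 m
net slip = dip-slip / sin(rake) = 69.18 / sin(44°) = 99.59 m
rate = 99.59 m / 290 ka = 0.000343 m/yr = 0.0343 cm/yr

0.0343 cm/yr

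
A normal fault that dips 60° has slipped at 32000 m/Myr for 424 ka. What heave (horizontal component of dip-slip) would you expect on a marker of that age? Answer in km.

6.78 km

dip-slip = rate × time = 32000 m/Myr × 424 ka = 13570 m
heave = dip-slip × cos(dip) = 13570 × cos(60°) = 6780 m = 6.78 km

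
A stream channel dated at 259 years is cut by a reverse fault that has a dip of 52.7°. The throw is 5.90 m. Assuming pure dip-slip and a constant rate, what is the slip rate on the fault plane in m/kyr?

28.6 m/kyr

dip-slip = throw / sin(dip) = 5.90 m / sin(52.7°) = 7.417 m
rate = 7.417 m / 259 years = 0.0286 m/yr = 28.6 m/kyr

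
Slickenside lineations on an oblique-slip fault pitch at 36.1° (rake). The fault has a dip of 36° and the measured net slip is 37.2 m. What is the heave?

dip-slip = net slip × sin(rake) = 37.2 m × sin(36.1°) = 21.92 m
heave = dip-slip × cos(dip) = 21.92 × cos(36°) = 17.7 m

17.7 m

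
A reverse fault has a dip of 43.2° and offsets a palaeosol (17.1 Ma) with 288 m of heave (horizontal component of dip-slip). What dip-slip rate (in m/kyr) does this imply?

dip-slip = heave / cos(dip) = 288 m / cos(43.2°) = 395.1 m
rate = 395.1 m / 17.1 Ma = 0.0000231 m/yr = 0.0231 m/kyr

0.0231 m/kyr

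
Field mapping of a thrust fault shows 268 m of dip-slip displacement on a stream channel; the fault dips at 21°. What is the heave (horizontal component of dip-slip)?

250 m

heave = dip-slip × cos(dip) = 268 m × cos(21°) = 250 m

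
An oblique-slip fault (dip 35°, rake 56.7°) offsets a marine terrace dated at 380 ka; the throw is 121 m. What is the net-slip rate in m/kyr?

0.664 m/kyr

dip-slip = throw / sin(dip) = 121 / sin(35°) = 211 m
net slip = dip-slip / sin(rake) = 211 / sin(56.7°) = 252.4 m
rate = 252.4 m / 380 ka = 0.000664 m/yr = 0.664 m/kyr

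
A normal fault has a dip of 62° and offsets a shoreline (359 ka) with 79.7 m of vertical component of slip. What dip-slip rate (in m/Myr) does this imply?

dip-slip = throw / sin(dip) = 79.7 m / sin(62°) = 90.27 m
rate = 90.27 m / 359 ka = 0.000251 m/yr = 251 m/Myr

251 m/Myr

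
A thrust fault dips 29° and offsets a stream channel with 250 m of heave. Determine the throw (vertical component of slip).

throw = heave × tan(dip) = 250 × tan(29°) = 139 m

139 m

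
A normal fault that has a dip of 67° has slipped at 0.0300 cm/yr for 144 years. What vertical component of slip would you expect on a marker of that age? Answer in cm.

dip-slip = rate × time = 0.0300 cm/yr × 144 years = 0.04320 m
throw = dip-slip × sin(dip) = 0.04320 × sin(67°) = 0.0398 m = 3.98 cm

3.98 cm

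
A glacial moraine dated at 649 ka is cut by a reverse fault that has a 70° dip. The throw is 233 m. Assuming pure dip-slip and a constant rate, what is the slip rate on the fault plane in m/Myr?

382 m/Myr

dip-slip = throw / sin(dip) = 233 m / sin(70°) = 248 m
rate = 248 m / 649 ka = 0.000382 m/yr = 382 m/Myr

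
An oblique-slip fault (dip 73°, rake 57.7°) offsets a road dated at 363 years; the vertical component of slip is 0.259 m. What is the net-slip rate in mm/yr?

0.883 mm/yr

dip-slip = throw / sin(dip) = 0.259 / sin(73°) = 0.2708 m
net slip = dip-slip / sin(rake) = 0.2708 / sin(57.7°) = 0.3204 m
rate = 0.3204 m / 363 years = 0.000883 m/yr = 0.883 mm/yr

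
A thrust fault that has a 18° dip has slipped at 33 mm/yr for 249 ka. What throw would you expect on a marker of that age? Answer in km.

dip-slip = rate × time = 33 mm/yr × 249 ka = 8217 m
throw = dip-slip × sin(dip) = 8217 × sin(18°) = 2540 m = 2.54 km

2.54 km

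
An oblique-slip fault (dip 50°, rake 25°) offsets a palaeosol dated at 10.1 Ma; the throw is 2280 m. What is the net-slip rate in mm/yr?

0.697 mm/yr

dip-slip = throw / sin(dip) = 2280 / sin(50°) = 2976 m
net slip = dip-slip / sin(rake) = 2976 / sin(25°) = 7043 m
rate = 7043 m / 10.1 Ma = 0.000697 m/yr = 0.697 mm/yr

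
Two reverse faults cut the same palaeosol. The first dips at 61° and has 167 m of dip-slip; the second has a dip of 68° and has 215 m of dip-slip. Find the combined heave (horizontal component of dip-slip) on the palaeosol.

162 m

heave_A = 167 × cos(61°) = 80.96 m
heave_B = 215 × cos(68°) = 80.54 m
total = 80.96 + 80.54 = 162 m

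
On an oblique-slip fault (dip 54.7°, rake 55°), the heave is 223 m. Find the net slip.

dip-slip = heave / cos(dip) = 223 / cos(54.7°) = 385.9 m
net slip = dip-slip / sin(rake) = 385.9 / sin(55°) = 471 m

471 m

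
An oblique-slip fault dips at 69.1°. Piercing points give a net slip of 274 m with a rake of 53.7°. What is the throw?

206 m

dip-slip = net slip × sin(rake) = 274 m × sin(53.7°) = 220.8 m
throw = dip-slip × sin(dip) = 220.8 × sin(69.1°) = 206 m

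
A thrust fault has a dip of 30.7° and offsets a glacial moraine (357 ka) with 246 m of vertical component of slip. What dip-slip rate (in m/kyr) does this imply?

dip-slip = throw / sin(dip) = 246 m / sin(30.7°) = 481.8 m
rate = 481.8 m / 357 ka = 0.00135 m/yr = 1.35 m/kyr

1.35 m/kyr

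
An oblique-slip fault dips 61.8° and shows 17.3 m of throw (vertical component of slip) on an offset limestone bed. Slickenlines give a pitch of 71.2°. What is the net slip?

20.7 m

dip-slip = throw / sin(dip) = 17.3 / sin(61.8°) = 19.63 m
net slip = dip-slip / sin(rake) = 19.63 / sin(71.2°) = 20.7 m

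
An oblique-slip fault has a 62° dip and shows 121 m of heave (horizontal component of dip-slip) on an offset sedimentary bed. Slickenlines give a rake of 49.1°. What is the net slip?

dip-slip = heave / cos(dip) = 121 / cos(62°) = 257.7 m
net slip = dip-slip / sin(rake) = 257.7 / sin(49.1°) = 341 m

341 m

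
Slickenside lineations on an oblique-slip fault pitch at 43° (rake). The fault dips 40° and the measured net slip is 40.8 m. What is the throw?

dip-slip = net slip × sin(rake) = 40.8 m × sin(43°) = 27.83 m
throw = dip-slip × sin(dip) = 27.83 × sin(40°) = 17.9 m

17.9 m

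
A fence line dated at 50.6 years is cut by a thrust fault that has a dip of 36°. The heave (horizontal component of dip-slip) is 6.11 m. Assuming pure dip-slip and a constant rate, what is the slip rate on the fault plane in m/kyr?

149 m/kyr

dip-slip = heave / cos(dip) = 6.11 m / cos(36°) = 7.552 m
rate = 7.552 m / 50.6 years = 0.149 m/yr = 149 m/kyr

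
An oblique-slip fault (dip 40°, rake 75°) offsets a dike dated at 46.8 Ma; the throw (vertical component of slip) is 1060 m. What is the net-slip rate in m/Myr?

36.5 m/Myr

dip-slip = throw / sin(dip) = 1060 / sin(40°) = 1649 m
net slip = dip-slip / sin(rake) = 1649 / sin(75°) = 1707 m
rate = 1707 m / 46.8 Ma = 0.0000365 m/yr = 36.5 m/Myr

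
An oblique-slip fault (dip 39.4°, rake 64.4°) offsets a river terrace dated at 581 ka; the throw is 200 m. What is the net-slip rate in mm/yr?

dip-slip = throw / sin(dip) = 200 / sin(39.4°) = 315.1 m
net slip = dip-slip / sin(rake) = 315.1 / sin(64.4°) = 349.4 m
rate = 349.4 m / 581 ka = 0.000601 m/yr = 0.601 mm/yr

0.601 mm/yr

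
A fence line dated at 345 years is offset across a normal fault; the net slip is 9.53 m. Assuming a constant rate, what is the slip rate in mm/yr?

27.6 mm/yr

rate = 9.53 m / 345 years = 0.0276 m/yr = 27.6 mm/yr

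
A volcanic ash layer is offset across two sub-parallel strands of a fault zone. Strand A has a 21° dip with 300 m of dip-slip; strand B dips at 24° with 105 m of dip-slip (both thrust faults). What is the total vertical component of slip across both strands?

150 m

throw_A = 300 × sin(21°) = 107.5 m
throw_B = 105 × sin(24°) = 42.71 m
total = 107.5 + 42.71 = 150 m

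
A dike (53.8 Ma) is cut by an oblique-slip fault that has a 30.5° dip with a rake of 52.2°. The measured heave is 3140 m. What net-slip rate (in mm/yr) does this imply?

dip-slip = heave / cos(dip) = 3140 / cos(30.5°) = 3644 m
net slip = dip-slip / sin(rake) = 3644 / sin(52.2°) = 4612 m
rate = 4612 m / 53.8 Ma = 0.0000857 m/yr = 0.0857 mm/yr

0.0857 mm/yr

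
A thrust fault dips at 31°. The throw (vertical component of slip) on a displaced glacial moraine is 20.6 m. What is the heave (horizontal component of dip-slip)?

heave = throw / tan(dip) = 20.6 / tan(31°) = 34.3 m

34.3 m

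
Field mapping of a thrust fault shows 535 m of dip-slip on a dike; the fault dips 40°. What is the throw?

344 m

throw = dip-slip × sin(dip) = 535 m × sin(40°) = 344 m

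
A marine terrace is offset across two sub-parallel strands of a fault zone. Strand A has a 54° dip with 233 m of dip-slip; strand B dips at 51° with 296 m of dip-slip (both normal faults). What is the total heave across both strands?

heave_A = 233 × cos(54°) = 137 m
heave_B = 296 × cos(51°) = 186.3 m
total = 137 + 186.3 = 323 m

323 m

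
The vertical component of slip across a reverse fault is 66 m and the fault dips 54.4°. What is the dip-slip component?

81.2 m

dip-slip = throw / sin(dip) = 66 / sin(54.4°) = 81.2 m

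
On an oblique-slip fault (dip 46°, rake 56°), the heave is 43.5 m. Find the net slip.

dip-slip = heave / cos(dip) = 43.5 / cos(46°) = 62.62 m
net slip = dip-slip / sin(rake) = 62.62 / sin(56°) = 75.5 m

75.5 m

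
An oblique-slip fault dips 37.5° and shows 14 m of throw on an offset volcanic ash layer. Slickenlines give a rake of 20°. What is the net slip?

67.2 m

dip-slip = throw / sin(dip) = 14 / sin(37.5°) = 23 m
net slip = dip-slip / sin(rake) = 23 / sin(20°) = 67.2 m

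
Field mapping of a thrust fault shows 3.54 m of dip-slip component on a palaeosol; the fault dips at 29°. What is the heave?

3.10 m

heave = dip-slip × cos(dip) = 3.54 m × cos(29°) = 3.10 m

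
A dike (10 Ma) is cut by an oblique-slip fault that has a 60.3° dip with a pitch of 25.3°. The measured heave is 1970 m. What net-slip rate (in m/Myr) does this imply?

930 m/Myr

dip-slip = heave / cos(dip) = 1970 / cos(60.3°) = 3976 m
net slip = dip-slip / sin(rake) = 3976 / sin(25.3°) = 9304 m
rate = 9304 m / 10 Ma = 0.000930 m/yr = 930 m/Myr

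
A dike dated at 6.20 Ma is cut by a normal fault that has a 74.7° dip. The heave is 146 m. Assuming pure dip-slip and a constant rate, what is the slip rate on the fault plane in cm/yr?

0.00892 cm/yr

dip-slip = heave / cos(dip) = 146 m / cos(74.7°) = 553.3 m
rate = 553.3 m / 6.20 Ma = 0.0000892 m/yr = 0.00892 cm/yr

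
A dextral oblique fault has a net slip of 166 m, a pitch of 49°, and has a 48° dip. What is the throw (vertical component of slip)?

dip-slip = net slip × sin(rake) = 166 m × sin(49°) = 125.3 m
throw = dip-slip × sin(dip) = 125.3 × sin(48°) = 93.1 m

93.1 m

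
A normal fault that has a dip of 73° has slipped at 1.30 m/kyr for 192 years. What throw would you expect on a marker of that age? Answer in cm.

23.9 cm

dip-slip = rate × time = 1.30 m/kyr × 192 years = 0.2496 m
throw = dip-slip × sin(dip) = 0.2496 × sin(73°) = 0.239 m = 23.9 cm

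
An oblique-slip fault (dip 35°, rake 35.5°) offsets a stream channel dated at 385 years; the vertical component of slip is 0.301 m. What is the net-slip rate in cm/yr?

dip-slip = throw / sin(dip) = 0.301 / sin(35°) = 0.5248 m
net slip = dip-slip / sin(rake) = 0.5248 / sin(35.5°) = 0.9037 m
rate = 0.9037 m / 385 years = 0.00235 m/yr = 0.235 cm/yr

0.235 cm/yr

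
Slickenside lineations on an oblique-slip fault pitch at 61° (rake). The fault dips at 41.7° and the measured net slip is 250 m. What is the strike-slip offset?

121 m

strike-slip = net slip × cos(rake) = 250 m × cos(61°) = 121 m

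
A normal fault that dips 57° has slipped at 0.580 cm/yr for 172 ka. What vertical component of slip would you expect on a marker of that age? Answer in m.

837 m

dip-slip = rate × time = 0.580 cm/yr × 172 ka = 997.6 m
throw = dip-slip × sin(dip) = 997.6 × sin(57°) = 837 m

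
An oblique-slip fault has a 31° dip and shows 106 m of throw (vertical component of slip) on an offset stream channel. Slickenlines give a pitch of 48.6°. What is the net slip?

274 m

dip-slip = throw / sin(dip) = 106 / sin(31°) = 205.8 m
net slip = dip-slip / sin(rake) = 205.8 / sin(48.6°) = 274 m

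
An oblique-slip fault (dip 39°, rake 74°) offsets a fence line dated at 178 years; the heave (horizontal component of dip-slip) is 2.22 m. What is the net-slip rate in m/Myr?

16700 m/Myr

dip-slip = heave / cos(dip) = 2.22 / cos(39°) = 2.857 m
net slip = dip-slip / sin(rake) = 2.857 / sin(74°) = 2.972 m
rate = 2.972 m / 178 years = 0.0167 m/yr = 16700 m/Myr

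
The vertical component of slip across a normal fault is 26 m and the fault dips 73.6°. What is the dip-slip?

27.1 m

dip-slip = throw / sin(dip) = 26 / sin(73.6°) = 27.1 m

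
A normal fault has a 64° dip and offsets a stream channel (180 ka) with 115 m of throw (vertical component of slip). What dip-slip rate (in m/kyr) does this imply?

dip-slip = throw / sin(dip) = 115 m / sin(64°) = 127.9 m
rate = 127.9 m / 180 ka = 0.000711 m/yr = 0.711 m/kyr

0.711 m/kyr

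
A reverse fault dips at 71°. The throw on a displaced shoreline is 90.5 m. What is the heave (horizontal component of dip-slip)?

heave = throw / tan(dip) = 90.5 / tan(71°) = 31.2 m

31.2 m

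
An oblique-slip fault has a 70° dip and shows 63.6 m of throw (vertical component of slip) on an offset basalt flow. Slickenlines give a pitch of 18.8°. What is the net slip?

dip-slip = throw / sin(dip) = 63.6 / sin(70°) = 67.68 m
net slip = dip-slip / sin(rake) = 67.68 / sin(18.8°) = 210 m

210 m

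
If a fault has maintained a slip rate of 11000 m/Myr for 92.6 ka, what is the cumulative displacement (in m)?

slip = rate × time = 11000 m/Myr × 92.6 ka = 1020 m

1020 m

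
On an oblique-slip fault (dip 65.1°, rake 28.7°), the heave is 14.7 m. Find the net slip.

dip-slip = heave / cos(dip) = 14.7 / cos(65.1°) = 34.91 m
net slip = dip-slip / sin(rake) = 34.91 / sin(28.7°) = 72.7 m

72.7 m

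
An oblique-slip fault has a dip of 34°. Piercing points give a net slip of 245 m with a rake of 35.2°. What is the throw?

dip-slip = net slip × sin(rake) = 245 m × sin(35.2°) = 141.2 m
throw = dip-slip × sin(dip) = 141.2 × sin(34°) = 79 m

79 m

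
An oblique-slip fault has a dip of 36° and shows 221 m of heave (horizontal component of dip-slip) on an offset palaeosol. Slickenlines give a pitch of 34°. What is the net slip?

dip-slip = heave / cos(dip) = 221 / cos(36°) = 273.2 m
net slip = dip-slip / sin(rake) = 273.2 / sin(34°) = 489 m

489 m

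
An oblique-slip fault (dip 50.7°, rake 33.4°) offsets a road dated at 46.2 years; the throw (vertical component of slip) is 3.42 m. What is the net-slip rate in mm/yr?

174 mm/yr

dip-slip = throw / sin(dip) = 3.42 / sin(50.7°) = 4.420 m
net slip = dip-slip / sin(rake) = 4.420 / sin(33.4°) = 8.028 m
rate = 8.028 m / 46.2 years = 0.174 m/yr = 174 mm/yr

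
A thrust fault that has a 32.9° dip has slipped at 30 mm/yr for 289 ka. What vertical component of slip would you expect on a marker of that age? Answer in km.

4.71 km

dip-slip = rate × time = 30 mm/yr × 289 ka = 8670 m
throw = dip-slip × sin(dip) = 8670 × sin(32.9°) = 4710 m = 4.71 km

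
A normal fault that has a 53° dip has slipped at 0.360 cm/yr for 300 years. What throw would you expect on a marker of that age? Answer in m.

0.863 m

dip-slip = rate × time = 0.360 cm/yr × 300 years = 1.080 m
throw = dip-slip × sin(dip) = 1.080 × sin(53°) = 0.863 m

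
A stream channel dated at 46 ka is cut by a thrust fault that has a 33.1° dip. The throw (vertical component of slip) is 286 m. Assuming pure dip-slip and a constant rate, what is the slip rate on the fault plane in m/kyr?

11.4 m/kyr

dip-slip = throw / sin(dip) = 286 m / sin(33.1°) = 523.7 m
rate = 523.7 m / 46 ka = 0.0114 m/yr = 11.4 m/kyr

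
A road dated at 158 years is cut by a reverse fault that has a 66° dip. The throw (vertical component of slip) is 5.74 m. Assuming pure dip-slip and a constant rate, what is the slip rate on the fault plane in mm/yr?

dip-slip = throw / sin(dip) = 5.74 m / sin(66°) = 6.283 m
rate = 6.283 m / 158 years = 0.0398 m/yr = 39.8 mm/yr

39.8 mm/yr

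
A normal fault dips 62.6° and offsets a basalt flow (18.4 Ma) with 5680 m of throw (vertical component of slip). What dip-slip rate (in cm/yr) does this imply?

dip-slip = throw / sin(dip) = 5680 m / sin(62.6°) = 6398 m
rate = 6398 m / 18.4 Ma = 0.000348 m/yr = 0.0348 cm/yr

0.0348 cm/yr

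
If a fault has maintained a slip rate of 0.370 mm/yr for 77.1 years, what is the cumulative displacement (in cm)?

slip = rate × time = 0.370 mm/yr × 77.1 years = 0.0285 m = 2.85 cm

2.85 cm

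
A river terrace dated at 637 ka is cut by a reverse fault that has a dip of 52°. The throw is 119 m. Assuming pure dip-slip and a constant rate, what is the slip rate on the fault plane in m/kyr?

dip-slip = throw / sin(dip) = 119 m / sin(52°) = 151 m
rate = 151 m / 637 ka = 0.000237 m/yr = 0.237 m/kyr

0.237 m/kyr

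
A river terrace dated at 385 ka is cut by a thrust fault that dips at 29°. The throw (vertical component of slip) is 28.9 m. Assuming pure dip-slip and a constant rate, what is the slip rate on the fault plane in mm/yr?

0.155 mm/yr

dip-slip = throw / sin(dip) = 28.9 m / sin(29°) = 59.61 m
rate = 59.61 m / 385 ka = 0.000155 m/yr = 0.155 mm/yr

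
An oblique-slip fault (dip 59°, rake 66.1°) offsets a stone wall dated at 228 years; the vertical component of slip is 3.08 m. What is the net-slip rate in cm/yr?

1.72 cm/yr

dip-slip = throw / sin(dip) = 3.08 / sin(59°) = 3.593 m
net slip = dip-slip / sin(rake) = 3.593 / sin(66.1°) = 3.930 m
rate = 3.930 m / 228 years = 0.0172 m/yr = 1.72 cm/yr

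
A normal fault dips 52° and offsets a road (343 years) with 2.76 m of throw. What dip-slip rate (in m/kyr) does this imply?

10.2 m/kyr

dip-slip = throw / sin(dip) = 2.76 m / sin(52°) = 3.502 m
rate = 3.502 m / 343 years = 0.0102 m/yr = 10.2 m/kyr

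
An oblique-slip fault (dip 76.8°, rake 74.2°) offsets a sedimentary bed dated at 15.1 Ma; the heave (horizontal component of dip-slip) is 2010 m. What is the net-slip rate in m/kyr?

0.606 m/kyr

dip-slip = heave / cos(dip) = 2010 / cos(76.8°) = 8802 m
net slip = dip-slip / sin(rake) = 8802 / sin(74.2°) = 9148 m
rate = 9148 m / 15.1 Ma = 0.000606 m/yr = 0.606 m/kyr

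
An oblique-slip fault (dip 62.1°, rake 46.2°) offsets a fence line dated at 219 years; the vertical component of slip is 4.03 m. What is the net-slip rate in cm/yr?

2.88 cm/yr

dip-slip = throw / sin(dip) = 4.03 / sin(62.1°) = 4.560 m
net slip = dip-slip / sin(rake) = 4.560 / sin(46.2°) = 6.318 m
rate = 6.318 m / 219 years = 0.0288 m/yr = 2.88 cm/yr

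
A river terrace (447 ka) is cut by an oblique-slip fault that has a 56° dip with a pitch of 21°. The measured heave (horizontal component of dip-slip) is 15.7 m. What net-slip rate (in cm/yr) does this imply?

0.0175 cm/yr

dip-slip = heave / cos(dip) = 15.7 / cos(56°) = 28.08 m
net slip = dip-slip / sin(rake) = 28.08 / sin(21°) = 78.34 m
rate = 78.34 m / 447 ka = 0.000175 m/yr = 0.0175 cm/yr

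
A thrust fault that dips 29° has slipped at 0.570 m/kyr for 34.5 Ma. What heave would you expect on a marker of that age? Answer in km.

17.2 km

dip-slip = rate × time = 0.570 m/kyr × 34.5 Ma = 19660 m
heave = dip-slip × cos(dip) = 19660 × cos(29°) = 17200 m = 17.2 km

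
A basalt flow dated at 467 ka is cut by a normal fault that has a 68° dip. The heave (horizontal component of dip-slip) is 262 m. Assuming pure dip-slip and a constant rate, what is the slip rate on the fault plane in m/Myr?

1500 m/Myr

dip-slip = heave / cos(dip) = 262 m / cos(68°) = 699.4 m
rate = 699.4 m / 467 ka = 0.00150 m/yr = 1500 m/Myr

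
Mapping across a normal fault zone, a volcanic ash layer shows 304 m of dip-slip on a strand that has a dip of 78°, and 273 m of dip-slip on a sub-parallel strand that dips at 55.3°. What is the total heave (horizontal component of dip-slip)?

heave_A = 304 × cos(78°) = 63.21 m
heave_B = 273 × cos(55.3°) = 155.4 m
total = 63.21 + 155.4 = 219 m

219 m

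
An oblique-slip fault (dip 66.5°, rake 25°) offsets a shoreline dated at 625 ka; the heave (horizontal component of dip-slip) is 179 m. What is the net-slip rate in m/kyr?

1.70 m/kyr

dip-slip = heave / cos(dip) = 179 / cos(66.5°) = 448.9 m
net slip = dip-slip / sin(rake) = 448.9 / sin(25°) = 1062 m
rate = 1062 m / 625 ka = 0.00170 m/yr = 1.70 m/kyr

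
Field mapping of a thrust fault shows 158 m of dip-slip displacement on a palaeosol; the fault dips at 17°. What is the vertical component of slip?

46.2 m

throw = dip-slip × sin(dip) = 158 m × sin(17°) = 46.2 m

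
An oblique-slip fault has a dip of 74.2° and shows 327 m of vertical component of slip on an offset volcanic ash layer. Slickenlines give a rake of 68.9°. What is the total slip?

dip-slip = throw / sin(dip) = 327 / sin(74.2°) = 339.8 m
net slip = dip-slip / sin(rake) = 339.8 / sin(68.9°) = 364 m

364 m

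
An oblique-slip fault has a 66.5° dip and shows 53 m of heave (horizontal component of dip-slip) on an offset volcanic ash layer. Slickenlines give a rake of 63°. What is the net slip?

149 m

dip-slip = heave / cos(dip) = 53 / cos(66.5°) = 132.9 m
net slip = dip-slip / sin(rake) = 132.9 / sin(63°) = 149 m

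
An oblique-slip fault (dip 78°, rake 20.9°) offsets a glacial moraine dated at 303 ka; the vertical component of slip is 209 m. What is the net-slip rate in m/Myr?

dip-slip = throw / sin(dip) = 209 / sin(78°) = 213.7 m
net slip = dip-slip / sin(rake) = 213.7 / sin(20.9°) = 599 m
rate = 599 m / 303 ka = 0.00198 m/yr = 1980 m/Myr

1980 m/Myr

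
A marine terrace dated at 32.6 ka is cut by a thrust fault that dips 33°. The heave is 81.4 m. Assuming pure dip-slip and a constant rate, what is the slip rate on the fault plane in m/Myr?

2980 m/Myr

dip-slip = heave / cos(dip) = 81.4 m / cos(33°) = 97.06 m
rate = 97.06 m / 32.6 ka = 0.00298 m/yr = 2980 m/Myr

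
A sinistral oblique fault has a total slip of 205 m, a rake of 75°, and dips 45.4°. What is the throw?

141 m

dip-slip = net slip × sin(rake) = 205 m × sin(75°) = 198 m
throw = dip-slip × sin(dip) = 198 × sin(45.4°) = 141 m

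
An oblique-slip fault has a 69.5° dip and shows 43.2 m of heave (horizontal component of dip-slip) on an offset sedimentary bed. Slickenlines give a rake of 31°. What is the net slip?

240 m

dip-slip = heave / cos(dip) = 43.2 / cos(69.5°) = 123.4 m
net slip = dip-slip / sin(rake) = 123.4 / sin(31°) = 240 m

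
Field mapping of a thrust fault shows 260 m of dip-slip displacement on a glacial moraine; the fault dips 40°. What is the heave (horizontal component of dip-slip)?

199 m

heave = dip-slip × cos(dip) = 260 m × cos(40°) = 199 m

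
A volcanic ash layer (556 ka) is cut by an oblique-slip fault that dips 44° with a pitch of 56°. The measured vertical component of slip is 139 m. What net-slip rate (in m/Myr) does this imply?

434 m/Myr

dip-slip = throw / sin(dip) = 139 / sin(44°) = 200.1 m
net slip = dip-slip / sin(rake) = 200.1 / sin(56°) = 241.4 m
rate = 241.4 m / 556 ka = 0.000434 m/yr = 434 m/Myr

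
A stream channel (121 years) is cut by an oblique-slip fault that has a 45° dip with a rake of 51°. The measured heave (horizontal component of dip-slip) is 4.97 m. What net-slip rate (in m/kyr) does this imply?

74.7 m/kyr

dip-slip = heave / cos(dip) = 4.97 / cos(45°) = 7.029 m
net slip = dip-slip / sin(rake) = 7.029 / sin(51°) = 9.044 m
rate = 9.044 m / 121 years = 0.0747 m/yr = 74.7 m/kyr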